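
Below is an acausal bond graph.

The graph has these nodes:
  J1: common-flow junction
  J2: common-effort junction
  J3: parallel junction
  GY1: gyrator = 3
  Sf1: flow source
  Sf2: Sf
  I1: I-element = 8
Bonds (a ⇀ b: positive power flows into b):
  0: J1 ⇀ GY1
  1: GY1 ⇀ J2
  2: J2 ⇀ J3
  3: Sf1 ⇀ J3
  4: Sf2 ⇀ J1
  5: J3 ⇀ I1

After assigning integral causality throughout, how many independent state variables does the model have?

β3 |Sf1  (Sf1: flow source, stroke at near end)
β4 |Sf2  (Sf2 fixes flow; stroke at Sf2)
β0 |J1  (common-f at J1 fixed by 4)
β1 |J2  (GY1 both-in/both-out from 0)
β2 |J3  (J2 effort already set via bond 1)
β5 |I1  (J3 effort already set via bond 2)

1  (I1 all integral)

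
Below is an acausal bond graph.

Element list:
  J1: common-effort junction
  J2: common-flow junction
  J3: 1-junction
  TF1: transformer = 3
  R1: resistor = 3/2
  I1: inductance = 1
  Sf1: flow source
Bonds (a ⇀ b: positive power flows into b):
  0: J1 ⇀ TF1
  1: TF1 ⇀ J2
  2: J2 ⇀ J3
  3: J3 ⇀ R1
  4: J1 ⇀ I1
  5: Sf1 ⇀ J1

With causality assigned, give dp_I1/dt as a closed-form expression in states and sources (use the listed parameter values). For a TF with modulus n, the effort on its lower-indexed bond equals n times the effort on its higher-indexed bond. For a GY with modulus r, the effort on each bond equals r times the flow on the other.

dp_I1/dt = 27*F_Sf1/2 - 27*p_I1/2

bond 5 |Sf1  (source Sf1 imposes f)
bond 4 |I1  (I1 integral (f out))
bond 0 |J1  (J1 needs exactly one e-in)
bond 1 |TF1  (TF1 one-in-one-out from 0)
bond 2 |J2  (J2 flow already set via bond 1)
bond 3 |J3  (common-f at J3 fixed by 2)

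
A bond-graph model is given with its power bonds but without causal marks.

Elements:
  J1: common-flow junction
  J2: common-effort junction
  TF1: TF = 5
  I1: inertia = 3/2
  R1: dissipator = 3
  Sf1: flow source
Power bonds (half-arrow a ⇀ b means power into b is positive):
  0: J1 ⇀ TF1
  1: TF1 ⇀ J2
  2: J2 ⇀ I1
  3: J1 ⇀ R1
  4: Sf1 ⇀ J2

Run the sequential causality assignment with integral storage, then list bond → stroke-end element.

β0 stroke→TF1
β1 stroke→J2
β2 stroke→I1
β3 stroke→J1
β4 stroke→Sf1

#4 stroke at Sf1  (Sf1 (Sf) sets flow on bond)
#2 stroke at I1  (prefer integral on I1)
#1 stroke at J2  (J2: last free bond brings effort in)
#0 stroke at TF1  (through TF1, causality passes straight; one stroke at TF1)
#3 stroke at J1  (common-f at J1 fixed by 0)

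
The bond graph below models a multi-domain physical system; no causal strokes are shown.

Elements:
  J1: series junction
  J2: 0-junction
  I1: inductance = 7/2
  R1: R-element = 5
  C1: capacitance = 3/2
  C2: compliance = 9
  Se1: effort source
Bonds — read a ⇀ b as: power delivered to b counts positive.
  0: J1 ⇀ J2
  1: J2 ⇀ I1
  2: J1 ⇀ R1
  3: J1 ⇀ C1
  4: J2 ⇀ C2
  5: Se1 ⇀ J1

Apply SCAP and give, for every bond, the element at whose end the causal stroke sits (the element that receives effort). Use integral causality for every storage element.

bond 0 stroke at J1
bond 1 stroke at I1
bond 2 stroke at R1
bond 3 stroke at J1
bond 4 stroke at J2
bond 5 stroke at J1

#5 |J1  (Se1 (Se) sets effort on bond)
#1 |I1  (I1 outputs flow p/I1)
#3 |J1  (C1: C, integral causality)
#4 |J2  (prefer integral on C2)
#0 |J1  (J2 effort already set via bond 4)
#2 |R1  (J1: last free bond brings flow in)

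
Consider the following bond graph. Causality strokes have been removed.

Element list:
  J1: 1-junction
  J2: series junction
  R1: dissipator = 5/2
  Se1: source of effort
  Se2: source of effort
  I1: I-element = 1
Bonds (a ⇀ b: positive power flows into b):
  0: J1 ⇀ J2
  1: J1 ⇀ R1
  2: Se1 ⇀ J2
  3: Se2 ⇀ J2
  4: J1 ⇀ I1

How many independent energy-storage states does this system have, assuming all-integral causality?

1  (I1 all integral)

b2 |J2  (Se1: effort source, stroke at far end)
b3 |J2  (Se2 (Se) sets effort on bond)
b0 |J1  (closing 1-jn rule on J2)
b4 |I1  (I1: I, integral causality)
b1 |J1  (1-jn J1 has f-setter on 4)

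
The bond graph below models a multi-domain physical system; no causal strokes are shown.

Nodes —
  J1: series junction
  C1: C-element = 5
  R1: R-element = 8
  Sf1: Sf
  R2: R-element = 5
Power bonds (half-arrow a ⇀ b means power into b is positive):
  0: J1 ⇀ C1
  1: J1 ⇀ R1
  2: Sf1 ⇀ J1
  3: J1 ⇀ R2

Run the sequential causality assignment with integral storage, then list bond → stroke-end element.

β0 stroke at J1
β1 stroke at J1
β2 stroke at Sf1
β3 stroke at J1

β2 stroke→Sf1  (source Sf1 imposes f)
β0 stroke→J1  (J1 flow already set via bond 2)
β1 stroke→J1  (common-f at J1 fixed by 2)
β3 stroke→J1  (J1 flow already set via bond 2)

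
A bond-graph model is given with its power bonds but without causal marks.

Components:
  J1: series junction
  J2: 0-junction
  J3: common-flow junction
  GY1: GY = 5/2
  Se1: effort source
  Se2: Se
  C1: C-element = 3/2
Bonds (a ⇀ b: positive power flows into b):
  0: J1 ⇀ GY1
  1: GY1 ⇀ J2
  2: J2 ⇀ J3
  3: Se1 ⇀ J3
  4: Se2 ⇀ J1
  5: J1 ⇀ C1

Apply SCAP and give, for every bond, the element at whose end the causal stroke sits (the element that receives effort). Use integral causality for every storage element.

#3 |J3  (Se1 (Se) sets effort on bond)
#4 |J1  (Se2: effort source, stroke at far end)
#2 |J2  (closing 1-jn rule on J3)
#1 |GY1  (common-e at J2 fixed by 2)
#0 |GY1  (GY GY1: same side as bond 1)
#5 |J1  (J1: bond 0 brought flow, rest push out)

β0 stroke at GY1
β1 stroke at GY1
β2 stroke at J2
β3 stroke at J3
β4 stroke at J1
β5 stroke at J1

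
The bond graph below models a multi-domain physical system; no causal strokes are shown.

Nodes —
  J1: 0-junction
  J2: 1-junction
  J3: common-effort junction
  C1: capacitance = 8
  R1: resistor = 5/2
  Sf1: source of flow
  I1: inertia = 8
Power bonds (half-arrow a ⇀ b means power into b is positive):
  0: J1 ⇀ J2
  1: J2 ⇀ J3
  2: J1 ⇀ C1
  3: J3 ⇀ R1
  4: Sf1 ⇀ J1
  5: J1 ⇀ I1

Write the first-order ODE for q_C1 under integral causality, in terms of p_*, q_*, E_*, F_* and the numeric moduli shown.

β4 stroke at Sf1  (Sf1: flow source, stroke at near end)
β2 stroke at J1  (prefer integral on C1)
β0 stroke at J2  (0-jn J1 has e-setter on 2)
β5 stroke at I1  (J1: bond 2 brought effort, rest push out)
β1 stroke at J3  (J2: last free bond brings flow in)
β3 stroke at R1  (common-e at J3 fixed by 1)

dq_C1/dt = F_Sf1 - p_I1/8 - q_C1/20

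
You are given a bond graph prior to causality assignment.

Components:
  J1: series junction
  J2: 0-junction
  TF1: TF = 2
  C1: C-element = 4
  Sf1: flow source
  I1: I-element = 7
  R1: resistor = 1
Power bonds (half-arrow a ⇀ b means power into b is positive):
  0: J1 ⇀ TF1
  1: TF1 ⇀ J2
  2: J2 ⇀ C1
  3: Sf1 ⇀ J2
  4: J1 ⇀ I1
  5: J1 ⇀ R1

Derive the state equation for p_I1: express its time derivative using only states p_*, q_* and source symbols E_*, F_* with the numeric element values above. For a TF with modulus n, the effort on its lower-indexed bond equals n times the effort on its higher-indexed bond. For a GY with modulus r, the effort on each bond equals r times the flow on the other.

dp_I1/dt = -p_I1/7 - q_C1/2

b3 stroke→Sf1  (Sf1 fixes flow; stroke at Sf1)
b2 stroke→J2  (C1 integral (e out))
b1 stroke→TF1  (common-e at J2 fixed by 2)
b0 stroke→J1  (TF1: transformer flips bond 1)
b4 stroke→I1  (I1: I, integral causality)
b5 stroke→J1  (1-jn J1 has f-setter on 4)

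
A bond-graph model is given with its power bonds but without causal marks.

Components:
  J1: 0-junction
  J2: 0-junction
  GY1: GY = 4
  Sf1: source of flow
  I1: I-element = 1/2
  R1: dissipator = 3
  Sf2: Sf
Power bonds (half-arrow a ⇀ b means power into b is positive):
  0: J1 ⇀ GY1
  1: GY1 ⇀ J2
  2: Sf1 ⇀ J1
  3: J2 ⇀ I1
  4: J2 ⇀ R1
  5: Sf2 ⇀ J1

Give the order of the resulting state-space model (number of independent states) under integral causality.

b2 →Sf1  (Sf1 (Sf) sets flow on bond)
b5 →Sf2  (Sf2 (Sf) sets flow on bond)
b0 →J1  (only one effort-in slot at J1)
b1 →J2  (GY1: gyrator matches bond 0)
b3 →I1  (J2: bond 1 brought effort, rest push out)
b4 →R1  (0-jn J2 has e-setter on 1)

1  (I1 all integral)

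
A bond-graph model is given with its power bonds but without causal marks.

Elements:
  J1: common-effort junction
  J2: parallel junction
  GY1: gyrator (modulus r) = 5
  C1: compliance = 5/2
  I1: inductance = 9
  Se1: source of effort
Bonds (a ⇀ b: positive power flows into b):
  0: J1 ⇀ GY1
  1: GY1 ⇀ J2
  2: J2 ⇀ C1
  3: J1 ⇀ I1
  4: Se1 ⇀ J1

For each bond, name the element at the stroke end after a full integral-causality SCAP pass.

b4 stroke→J1  (Se1: effort source, stroke at far end)
b0 stroke→GY1  (J1: bond 4 brought effort, rest push out)
b3 stroke→I1  (J1: bond 4 brought effort, rest push out)
b1 stroke→GY1  (GY GY1: same side as bond 0)
b2 stroke→J2  (J2: last free bond brings effort in)

bond 0 |GY1
bond 1 |GY1
bond 2 |J2
bond 3 |I1
bond 4 |J1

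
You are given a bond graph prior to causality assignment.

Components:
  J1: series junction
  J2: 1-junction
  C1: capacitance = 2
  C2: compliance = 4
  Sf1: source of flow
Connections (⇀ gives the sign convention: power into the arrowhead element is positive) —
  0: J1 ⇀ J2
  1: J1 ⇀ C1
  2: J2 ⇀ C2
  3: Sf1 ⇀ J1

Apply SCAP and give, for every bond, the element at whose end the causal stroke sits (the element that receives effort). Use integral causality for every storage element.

#0 stroke at J1
#1 stroke at J1
#2 stroke at J2
#3 stroke at Sf1

bond 3 |Sf1  (Sf1 (Sf) sets flow on bond)
bond 0 |J1  (1-jn J1 has f-setter on 3)
bond 1 |J1  (common-f at J1 fixed by 3)
bond 2 |J2  (1-jn J2 has f-setter on 0)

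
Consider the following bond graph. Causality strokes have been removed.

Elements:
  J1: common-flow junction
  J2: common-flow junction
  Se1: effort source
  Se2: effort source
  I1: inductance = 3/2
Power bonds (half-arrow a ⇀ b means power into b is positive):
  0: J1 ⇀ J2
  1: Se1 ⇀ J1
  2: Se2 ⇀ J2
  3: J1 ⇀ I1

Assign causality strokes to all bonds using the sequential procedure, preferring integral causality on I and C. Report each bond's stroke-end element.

bond 1 stroke at J1  (Se1 (Se) sets effort on bond)
bond 2 stroke at J2  (Se2: effort source, stroke at far end)
bond 0 stroke at J1  (J2: last free bond brings flow in)
bond 3 stroke at I1  (closing 1-jn rule on J1)

β0 |J1
β1 |J1
β2 |J2
β3 |I1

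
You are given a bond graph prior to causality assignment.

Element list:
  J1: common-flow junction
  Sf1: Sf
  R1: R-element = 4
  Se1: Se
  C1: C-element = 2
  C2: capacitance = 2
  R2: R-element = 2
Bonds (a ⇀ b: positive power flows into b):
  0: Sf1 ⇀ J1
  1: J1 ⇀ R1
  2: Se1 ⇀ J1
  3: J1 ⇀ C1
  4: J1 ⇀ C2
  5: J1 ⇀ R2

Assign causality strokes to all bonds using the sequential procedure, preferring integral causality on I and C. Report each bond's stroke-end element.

#0 →Sf1  (Sf1 fixes flow; stroke at Sf1)
#2 →J1  (Se1 fixes effort; stroke away)
#1 →J1  (J1: bond 0 brought flow, rest push out)
#3 →J1  (J1: bond 0 brought flow, rest push out)
#4 →J1  (J1 flow already set via bond 0)
#5 →J1  (J1: bond 0 brought flow, rest push out)

bond 0 stroke at Sf1
bond 1 stroke at J1
bond 2 stroke at J1
bond 3 stroke at J1
bond 4 stroke at J1
bond 5 stroke at J1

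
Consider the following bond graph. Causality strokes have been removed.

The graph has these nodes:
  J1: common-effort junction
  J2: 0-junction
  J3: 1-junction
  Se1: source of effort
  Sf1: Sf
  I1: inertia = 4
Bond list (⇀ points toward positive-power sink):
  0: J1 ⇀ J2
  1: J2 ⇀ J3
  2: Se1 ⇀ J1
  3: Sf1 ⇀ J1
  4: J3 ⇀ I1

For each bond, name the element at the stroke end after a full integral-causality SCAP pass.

b2 stroke→J1  (Se1: effort source, stroke at far end)
b3 stroke→Sf1  (source Sf1 imposes f)
b0 stroke→J2  (0-jn J1 has e-setter on 2)
b1 stroke→J3  (0-jn J2 has e-setter on 0)
b4 stroke→I1  (only one flow-in slot at J3)

bond 0 stroke at J2
bond 1 stroke at J3
bond 2 stroke at J1
bond 3 stroke at Sf1
bond 4 stroke at I1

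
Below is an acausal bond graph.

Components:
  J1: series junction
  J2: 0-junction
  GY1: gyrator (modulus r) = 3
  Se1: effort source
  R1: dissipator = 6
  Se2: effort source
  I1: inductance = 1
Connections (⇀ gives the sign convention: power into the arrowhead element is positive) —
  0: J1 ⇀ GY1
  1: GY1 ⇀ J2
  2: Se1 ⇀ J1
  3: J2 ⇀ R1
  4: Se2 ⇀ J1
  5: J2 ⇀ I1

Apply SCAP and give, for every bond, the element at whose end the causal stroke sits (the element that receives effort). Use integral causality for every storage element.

#0 →GY1
#1 →GY1
#2 →J1
#3 →J2
#4 →J1
#5 →I1

bond 2 →J1  (Se1 fixes effort; stroke away)
bond 4 →J1  (Se2 fixes effort; stroke away)
bond 0 →GY1  (closing 1-jn rule on J1)
bond 1 →GY1  (GY1: gyrator matches bond 0)
bond 5 →I1  (I1 integral (f out))
bond 3 →J2  (J2: last free bond brings effort in)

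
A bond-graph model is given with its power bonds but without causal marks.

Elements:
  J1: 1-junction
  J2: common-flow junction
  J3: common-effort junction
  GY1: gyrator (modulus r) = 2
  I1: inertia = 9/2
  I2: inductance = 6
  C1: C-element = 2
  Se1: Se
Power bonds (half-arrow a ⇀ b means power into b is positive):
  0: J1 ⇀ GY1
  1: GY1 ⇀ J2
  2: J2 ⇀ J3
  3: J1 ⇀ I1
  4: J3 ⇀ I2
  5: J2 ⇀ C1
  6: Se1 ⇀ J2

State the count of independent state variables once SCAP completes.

β6 stroke at J2  (Se1 (Se) sets effort on bond)
β3 stroke at I1  (I1 outputs flow p/I1)
β0 stroke at J1  (1-jn J1 has f-setter on 3)
β1 stroke at J2  (GY1 both-in/both-out from 0)
β4 stroke at I2  (prefer integral on I2)
β2 stroke at J3  (J3 needs exactly one e-in)
β5 stroke at J2  (1-jn J2 has f-setter on 2)

3  (C1, I1, I2 all integral)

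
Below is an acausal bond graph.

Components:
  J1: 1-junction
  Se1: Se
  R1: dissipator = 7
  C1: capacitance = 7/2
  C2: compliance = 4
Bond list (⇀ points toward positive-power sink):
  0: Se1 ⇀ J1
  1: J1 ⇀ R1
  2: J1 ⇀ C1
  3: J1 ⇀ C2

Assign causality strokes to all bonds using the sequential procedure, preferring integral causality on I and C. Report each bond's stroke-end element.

#0 |J1
#1 |R1
#2 |J1
#3 |J1

b0 stroke at J1  (source Se1 imposes e)
b2 stroke at J1  (C1 integral (e out))
b3 stroke at J1  (C2 outputs effort q/C2)
b1 stroke at R1  (J1: last free bond brings flow in)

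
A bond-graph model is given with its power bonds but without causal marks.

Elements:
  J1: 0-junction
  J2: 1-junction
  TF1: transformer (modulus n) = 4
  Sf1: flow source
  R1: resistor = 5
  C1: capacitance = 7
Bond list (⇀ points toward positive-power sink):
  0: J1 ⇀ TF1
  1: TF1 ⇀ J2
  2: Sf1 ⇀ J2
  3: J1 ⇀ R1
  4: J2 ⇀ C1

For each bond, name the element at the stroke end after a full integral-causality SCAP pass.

β0 stroke→TF1
β1 stroke→J2
β2 stroke→Sf1
β3 stroke→J1
β4 stroke→J2

#2 stroke at Sf1  (source Sf1 imposes f)
#1 stroke at J2  (J2: bond 2 brought flow, rest push out)
#4 stroke at J2  (1-jn J2 has f-setter on 2)
#0 stroke at TF1  (TF1: transformer flips bond 1)
#3 stroke at J1  (J1 needs exactly one e-in)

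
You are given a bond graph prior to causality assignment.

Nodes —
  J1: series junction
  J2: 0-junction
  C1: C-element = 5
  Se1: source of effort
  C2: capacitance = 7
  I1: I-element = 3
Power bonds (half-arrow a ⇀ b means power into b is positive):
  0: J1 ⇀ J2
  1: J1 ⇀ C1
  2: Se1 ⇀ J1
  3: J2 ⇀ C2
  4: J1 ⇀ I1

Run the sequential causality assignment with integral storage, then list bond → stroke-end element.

#0 →J1
#1 →J1
#2 →J1
#3 →J2
#4 →I1

#2 |J1  (Se1 fixes effort; stroke away)
#1 |J1  (C1: C, integral causality)
#3 |J2  (C2 integral (e out))
#0 |J1  (J2: bond 3 brought effort, rest push out)
#4 |I1  (J1: last free bond brings flow in)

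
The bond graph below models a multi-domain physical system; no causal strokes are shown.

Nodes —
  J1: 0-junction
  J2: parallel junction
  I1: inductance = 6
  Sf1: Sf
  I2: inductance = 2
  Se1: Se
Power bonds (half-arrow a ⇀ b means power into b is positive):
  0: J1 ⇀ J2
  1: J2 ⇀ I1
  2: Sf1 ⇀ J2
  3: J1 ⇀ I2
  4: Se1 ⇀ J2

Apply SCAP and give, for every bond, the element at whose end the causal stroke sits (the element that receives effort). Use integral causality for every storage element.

β0 |J1
β1 |I1
β2 |Sf1
β3 |I2
β4 |J2

b2 →Sf1  (source Sf1 imposes f)
b4 →J2  (Se1 (Se) sets effort on bond)
b0 →J1  (J2: bond 4 brought effort, rest push out)
b1 →I1  (J2: bond 4 brought effort, rest push out)
b3 →I2  (common-e at J1 fixed by 0)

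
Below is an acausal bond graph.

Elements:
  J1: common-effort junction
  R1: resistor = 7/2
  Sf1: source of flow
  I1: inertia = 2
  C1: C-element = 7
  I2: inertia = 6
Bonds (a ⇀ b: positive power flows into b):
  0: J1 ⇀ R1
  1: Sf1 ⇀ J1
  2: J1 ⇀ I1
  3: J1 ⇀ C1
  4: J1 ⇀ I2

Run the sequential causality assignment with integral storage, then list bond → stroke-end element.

#0 |R1
#1 |Sf1
#2 |I1
#3 |J1
#4 |I2

#1 |Sf1  (Sf1: flow source, stroke at near end)
#2 |I1  (prefer integral on I1)
#3 |J1  (prefer integral on C1)
#0 |R1  (0-jn J1 has e-setter on 3)
#4 |I2  (J1 effort already set via bond 3)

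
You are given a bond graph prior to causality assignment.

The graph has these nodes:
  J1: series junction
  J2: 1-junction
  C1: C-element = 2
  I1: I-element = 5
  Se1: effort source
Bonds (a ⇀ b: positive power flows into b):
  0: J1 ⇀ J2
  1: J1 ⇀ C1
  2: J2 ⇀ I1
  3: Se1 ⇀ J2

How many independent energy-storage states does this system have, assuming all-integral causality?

2  (C1, I1 all integral)

#3 →J2  (Se1 (Se) sets effort on bond)
#1 →J1  (C1: C, integral causality)
#0 →J2  (only one flow-in slot at J1)
#2 →I1  (closing 1-jn rule on J2)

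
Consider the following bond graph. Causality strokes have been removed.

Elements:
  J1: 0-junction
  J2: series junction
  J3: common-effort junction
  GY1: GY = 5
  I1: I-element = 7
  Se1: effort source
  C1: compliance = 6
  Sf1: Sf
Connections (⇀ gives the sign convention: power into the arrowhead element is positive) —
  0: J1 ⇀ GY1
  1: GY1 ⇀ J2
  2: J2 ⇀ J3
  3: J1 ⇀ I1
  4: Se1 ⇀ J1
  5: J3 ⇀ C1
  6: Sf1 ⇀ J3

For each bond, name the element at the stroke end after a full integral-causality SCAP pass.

#0 stroke at GY1
#1 stroke at GY1
#2 stroke at J2
#3 stroke at I1
#4 stroke at J1
#5 stroke at J3
#6 stroke at Sf1

#4 |J1  (source Se1 imposes e)
#6 |Sf1  (Sf1: flow source, stroke at near end)
#0 |GY1  (common-e at J1 fixed by 4)
#3 |I1  (0-jn J1 has e-setter on 4)
#1 |GY1  (GY1 both-in/both-out from 0)
#2 |J2  (common-f at J2 fixed by 1)
#5 |J3  (only one effort-in slot at J3)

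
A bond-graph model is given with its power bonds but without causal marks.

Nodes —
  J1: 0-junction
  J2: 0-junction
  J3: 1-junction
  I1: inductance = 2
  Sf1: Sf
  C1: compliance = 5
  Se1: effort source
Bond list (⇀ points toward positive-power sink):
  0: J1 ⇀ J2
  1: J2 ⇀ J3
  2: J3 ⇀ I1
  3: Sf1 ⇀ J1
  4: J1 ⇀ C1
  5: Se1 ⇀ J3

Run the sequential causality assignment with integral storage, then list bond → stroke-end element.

b0 →J2
b1 →J3
b2 →I1
b3 →Sf1
b4 →J1
b5 →J3

#3 →Sf1  (Sf1 (Sf) sets flow on bond)
#5 →J3  (source Se1 imposes e)
#2 →I1  (I1: I, integral causality)
#1 →J3  (1-jn J3 has f-setter on 2)
#0 →J2  (J2: last free bond brings effort in)
#4 →J1  (closing 0-jn rule on J1)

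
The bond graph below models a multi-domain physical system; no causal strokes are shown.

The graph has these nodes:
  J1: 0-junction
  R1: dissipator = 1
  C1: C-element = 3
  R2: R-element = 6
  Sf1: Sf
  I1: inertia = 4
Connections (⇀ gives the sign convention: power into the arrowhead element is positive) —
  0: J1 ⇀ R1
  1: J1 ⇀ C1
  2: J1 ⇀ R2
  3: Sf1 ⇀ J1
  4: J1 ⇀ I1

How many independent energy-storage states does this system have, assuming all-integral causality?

b3 stroke at Sf1  (Sf1: flow source, stroke at near end)
b1 stroke at J1  (C1 integral (e out))
b0 stroke at R1  (J1 effort already set via bond 1)
b2 stroke at R2  (common-e at J1 fixed by 1)
b4 stroke at I1  (0-jn J1 has e-setter on 1)

2  (C1, I1 all integral)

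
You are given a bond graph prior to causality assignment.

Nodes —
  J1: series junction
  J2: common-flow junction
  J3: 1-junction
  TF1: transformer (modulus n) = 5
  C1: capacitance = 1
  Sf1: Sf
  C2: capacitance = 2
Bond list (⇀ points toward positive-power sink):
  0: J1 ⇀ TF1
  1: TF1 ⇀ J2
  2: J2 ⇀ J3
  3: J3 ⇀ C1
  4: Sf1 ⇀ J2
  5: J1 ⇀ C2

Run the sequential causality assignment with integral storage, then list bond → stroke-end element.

b4 |Sf1  (Sf1 fixes flow; stroke at Sf1)
b1 |J2  (1-jn J2 has f-setter on 4)
b2 |J2  (1-jn J2 has f-setter on 4)
b3 |J3  (J3 flow already set via bond 2)
b0 |TF1  (TF1: transformer flips bond 1)
b5 |J1  (J1 flow already set via bond 0)

#0 |TF1
#1 |J2
#2 |J2
#3 |J3
#4 |Sf1
#5 |J1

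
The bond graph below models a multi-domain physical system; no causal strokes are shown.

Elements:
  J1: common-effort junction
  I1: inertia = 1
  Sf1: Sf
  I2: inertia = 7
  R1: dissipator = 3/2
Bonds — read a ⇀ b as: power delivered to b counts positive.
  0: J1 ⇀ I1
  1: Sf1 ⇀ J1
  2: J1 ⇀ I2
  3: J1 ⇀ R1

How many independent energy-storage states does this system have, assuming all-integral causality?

2  (I1, I2 all integral)

bond 1 →Sf1  (Sf1 (Sf) sets flow on bond)
bond 0 →I1  (I1 integral (f out))
bond 2 →I2  (I2 outputs flow p/I2)
bond 3 →J1  (J1: last free bond brings effort in)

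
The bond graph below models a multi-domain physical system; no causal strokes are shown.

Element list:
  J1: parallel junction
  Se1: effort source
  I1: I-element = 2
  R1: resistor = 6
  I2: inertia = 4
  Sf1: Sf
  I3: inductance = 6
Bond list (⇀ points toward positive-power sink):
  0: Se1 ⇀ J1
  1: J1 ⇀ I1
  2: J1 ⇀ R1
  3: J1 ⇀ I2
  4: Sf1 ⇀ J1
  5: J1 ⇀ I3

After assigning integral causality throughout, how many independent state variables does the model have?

3  (I1, I2, I3 all integral)

#0 stroke at J1  (Se1: effort source, stroke at far end)
#4 stroke at Sf1  (Sf1 (Sf) sets flow on bond)
#1 stroke at I1  (J1 effort already set via bond 0)
#2 stroke at R1  (J1 effort already set via bond 0)
#3 stroke at I2  (0-jn J1 has e-setter on 0)
#5 stroke at I3  (J1: bond 0 brought effort, rest push out)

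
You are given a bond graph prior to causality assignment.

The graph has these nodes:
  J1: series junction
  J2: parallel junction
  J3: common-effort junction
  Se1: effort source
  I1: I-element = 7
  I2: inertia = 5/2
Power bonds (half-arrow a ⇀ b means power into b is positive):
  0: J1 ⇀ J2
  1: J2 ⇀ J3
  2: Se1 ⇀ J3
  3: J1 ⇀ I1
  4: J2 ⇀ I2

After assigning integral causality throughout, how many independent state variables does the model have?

2  (I1, I2 all integral)

b2 |J3  (Se1: effort source, stroke at far end)
b1 |J2  (J3 effort already set via bond 2)
b0 |J1  (0-jn J2 has e-setter on 1)
b4 |I2  (common-e at J2 fixed by 1)
b3 |I1  (closing 1-jn rule on J1)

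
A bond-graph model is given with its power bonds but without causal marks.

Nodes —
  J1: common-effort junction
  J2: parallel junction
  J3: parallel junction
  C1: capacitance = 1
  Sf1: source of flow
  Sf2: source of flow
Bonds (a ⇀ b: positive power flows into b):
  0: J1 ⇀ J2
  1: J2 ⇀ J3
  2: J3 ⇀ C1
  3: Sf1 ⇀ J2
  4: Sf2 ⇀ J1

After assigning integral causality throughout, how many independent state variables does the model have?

1  (C1 all integral)

#3 |Sf1  (Sf1: flow source, stroke at near end)
#4 |Sf2  (source Sf2 imposes f)
#0 |J1  (J1: last free bond brings effort in)
#1 |J2  (J2 needs exactly one e-in)
#2 |J3  (only one effort-in slot at J3)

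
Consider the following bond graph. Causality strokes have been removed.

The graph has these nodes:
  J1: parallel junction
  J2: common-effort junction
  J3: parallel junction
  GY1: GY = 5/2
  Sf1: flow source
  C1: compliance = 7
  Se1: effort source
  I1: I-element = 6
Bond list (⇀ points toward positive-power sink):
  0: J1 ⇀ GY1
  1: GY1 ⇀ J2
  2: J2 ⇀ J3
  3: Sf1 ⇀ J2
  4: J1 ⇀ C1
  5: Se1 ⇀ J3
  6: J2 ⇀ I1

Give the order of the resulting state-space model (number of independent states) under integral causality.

β3 |Sf1  (Sf1 (Sf) sets flow on bond)
β5 |J3  (source Se1 imposes e)
β2 |J2  (J3 effort already set via bond 5)
β1 |GY1  (common-e at J2 fixed by 2)
β6 |I1  (J2: bond 2 brought effort, rest push out)
β0 |GY1  (through GY1, causality inverts; strokes same side of GY1)
β4 |J1  (J1: last free bond brings effort in)

2  (C1, I1 all integral)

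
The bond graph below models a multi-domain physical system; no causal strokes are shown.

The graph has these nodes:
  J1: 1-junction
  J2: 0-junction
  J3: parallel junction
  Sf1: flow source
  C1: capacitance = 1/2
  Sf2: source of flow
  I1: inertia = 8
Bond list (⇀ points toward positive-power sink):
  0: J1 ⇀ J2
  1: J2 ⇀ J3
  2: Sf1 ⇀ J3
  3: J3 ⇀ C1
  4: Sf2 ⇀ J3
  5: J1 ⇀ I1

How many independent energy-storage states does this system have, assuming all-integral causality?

2  (C1, I1 all integral)

b2 →Sf1  (Sf1 fixes flow; stroke at Sf1)
b4 →Sf2  (Sf2: flow source, stroke at near end)
b3 →J3  (C1 outputs effort q/C1)
b1 →J2  (J3 effort already set via bond 3)
b0 →J1  (common-e at J2 fixed by 1)
b5 →I1  (only one flow-in slot at J1)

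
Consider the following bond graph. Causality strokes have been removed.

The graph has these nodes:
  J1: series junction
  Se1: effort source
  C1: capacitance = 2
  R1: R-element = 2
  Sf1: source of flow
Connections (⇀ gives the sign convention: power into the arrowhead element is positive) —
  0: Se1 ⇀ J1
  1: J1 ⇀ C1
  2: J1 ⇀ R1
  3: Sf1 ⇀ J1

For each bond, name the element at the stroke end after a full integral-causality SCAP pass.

bond 0 |J1
bond 1 |J1
bond 2 |J1
bond 3 |Sf1

β0 |J1  (Se1 fixes effort; stroke away)
β3 |Sf1  (Sf1 fixes flow; stroke at Sf1)
β1 |J1  (common-f at J1 fixed by 3)
β2 |J1  (common-f at J1 fixed by 3)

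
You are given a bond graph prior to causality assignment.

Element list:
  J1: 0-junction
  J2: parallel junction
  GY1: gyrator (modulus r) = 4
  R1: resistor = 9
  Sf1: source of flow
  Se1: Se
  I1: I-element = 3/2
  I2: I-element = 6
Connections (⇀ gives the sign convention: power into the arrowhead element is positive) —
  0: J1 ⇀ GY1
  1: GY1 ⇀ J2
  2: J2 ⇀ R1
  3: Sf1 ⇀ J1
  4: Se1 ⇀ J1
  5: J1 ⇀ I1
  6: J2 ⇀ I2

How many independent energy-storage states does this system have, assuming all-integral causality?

b3 stroke at Sf1  (Sf1 fixes flow; stroke at Sf1)
b4 stroke at J1  (source Se1 imposes e)
b0 stroke at GY1  (J1 effort already set via bond 4)
b5 stroke at I1  (J1: bond 4 brought effort, rest push out)
b1 stroke at GY1  (GY1 both-in/both-out from 0)
b6 stroke at I2  (prefer integral on I2)
b2 stroke at J2  (only one effort-in slot at J2)

2  (I1, I2 all integral)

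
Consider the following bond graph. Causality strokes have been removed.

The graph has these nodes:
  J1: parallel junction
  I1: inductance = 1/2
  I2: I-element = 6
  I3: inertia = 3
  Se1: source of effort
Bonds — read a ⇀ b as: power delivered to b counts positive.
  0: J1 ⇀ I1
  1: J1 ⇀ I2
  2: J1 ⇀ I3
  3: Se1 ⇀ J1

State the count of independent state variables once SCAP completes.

#3 →J1  (Se1 (Se) sets effort on bond)
#0 →I1  (common-e at J1 fixed by 3)
#1 →I2  (common-e at J1 fixed by 3)
#2 →I3  (common-e at J1 fixed by 3)

3  (I1, I2, I3 all integral)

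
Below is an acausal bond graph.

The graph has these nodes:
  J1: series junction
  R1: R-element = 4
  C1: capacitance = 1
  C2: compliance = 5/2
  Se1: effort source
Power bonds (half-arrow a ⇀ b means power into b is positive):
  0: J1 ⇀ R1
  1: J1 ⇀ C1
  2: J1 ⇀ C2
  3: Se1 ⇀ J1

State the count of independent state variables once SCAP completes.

2  (C1, C2 all integral)

β3 |J1  (Se1: effort source, stroke at far end)
β1 |J1  (C1 integral (e out))
β2 |J1  (prefer integral on C2)
β0 |R1  (J1: last free bond brings flow in)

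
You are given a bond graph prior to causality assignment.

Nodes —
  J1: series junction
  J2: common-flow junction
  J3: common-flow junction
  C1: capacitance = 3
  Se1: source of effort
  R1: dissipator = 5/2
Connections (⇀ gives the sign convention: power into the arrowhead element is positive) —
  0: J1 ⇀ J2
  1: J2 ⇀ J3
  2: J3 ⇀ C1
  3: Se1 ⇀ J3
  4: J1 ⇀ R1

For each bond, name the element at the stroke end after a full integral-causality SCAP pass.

b3 →J3  (Se1: effort source, stroke at far end)
b2 →J3  (C1 integral (e out))
b1 →J2  (closing 1-jn rule on J3)
b0 →J1  (only one flow-in slot at J2)
b4 →R1  (J1: last free bond brings flow in)

bond 0 stroke at J1
bond 1 stroke at J2
bond 2 stroke at J3
bond 3 stroke at J3
bond 4 stroke at R1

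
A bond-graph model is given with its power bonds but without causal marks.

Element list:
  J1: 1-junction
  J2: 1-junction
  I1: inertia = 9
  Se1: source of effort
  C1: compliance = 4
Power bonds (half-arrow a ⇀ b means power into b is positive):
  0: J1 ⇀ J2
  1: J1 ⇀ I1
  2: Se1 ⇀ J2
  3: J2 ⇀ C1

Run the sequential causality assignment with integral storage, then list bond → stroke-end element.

#0 |J1
#1 |I1
#2 |J2
#3 |J2

β2 stroke at J2  (Se1 fixes effort; stroke away)
β1 stroke at I1  (prefer integral on I1)
β0 stroke at J1  (common-f at J1 fixed by 1)
β3 stroke at J2  (J2: bond 0 brought flow, rest push out)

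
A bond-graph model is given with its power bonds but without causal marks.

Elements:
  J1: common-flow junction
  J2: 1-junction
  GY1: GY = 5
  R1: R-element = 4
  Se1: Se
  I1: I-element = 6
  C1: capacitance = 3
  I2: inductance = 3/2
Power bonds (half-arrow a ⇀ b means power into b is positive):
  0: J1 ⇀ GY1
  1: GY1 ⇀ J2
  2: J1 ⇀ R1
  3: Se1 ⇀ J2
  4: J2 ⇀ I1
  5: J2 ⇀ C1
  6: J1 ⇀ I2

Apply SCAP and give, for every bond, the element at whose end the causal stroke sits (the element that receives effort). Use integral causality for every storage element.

#3 stroke→J2  (Se1 (Se) sets effort on bond)
#4 stroke→I1  (I1 outputs flow p/I1)
#1 stroke→J2  (1-jn J2 has f-setter on 4)
#5 stroke→J2  (J2: bond 4 brought flow, rest push out)
#0 stroke→J1  (GY1: gyrator matches bond 1)
#6 stroke→I2  (I2 outputs flow p/I2)
#2 stroke→J1  (J1 flow already set via bond 6)

#0 →J1
#1 →J2
#2 →J1
#3 →J2
#4 →I1
#5 →J2
#6 →I2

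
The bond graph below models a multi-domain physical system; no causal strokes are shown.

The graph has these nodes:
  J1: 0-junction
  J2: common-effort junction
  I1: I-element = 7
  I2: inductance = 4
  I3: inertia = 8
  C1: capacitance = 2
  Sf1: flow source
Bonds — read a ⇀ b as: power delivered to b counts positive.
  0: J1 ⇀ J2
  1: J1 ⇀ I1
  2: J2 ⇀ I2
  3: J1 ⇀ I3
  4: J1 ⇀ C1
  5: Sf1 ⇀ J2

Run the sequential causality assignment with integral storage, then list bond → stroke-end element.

b0 |J2
b1 |I1
b2 |I2
b3 |I3
b4 |J1
b5 |Sf1

β5 stroke at Sf1  (Sf1: flow source, stroke at near end)
β1 stroke at I1  (I1 integral (f out))
β2 stroke at I2  (I2 outputs flow p/I2)
β0 stroke at J2  (only one effort-in slot at J2)
β3 stroke at I3  (I3: I, integral causality)
β4 stroke at J1  (only one effort-in slot at J1)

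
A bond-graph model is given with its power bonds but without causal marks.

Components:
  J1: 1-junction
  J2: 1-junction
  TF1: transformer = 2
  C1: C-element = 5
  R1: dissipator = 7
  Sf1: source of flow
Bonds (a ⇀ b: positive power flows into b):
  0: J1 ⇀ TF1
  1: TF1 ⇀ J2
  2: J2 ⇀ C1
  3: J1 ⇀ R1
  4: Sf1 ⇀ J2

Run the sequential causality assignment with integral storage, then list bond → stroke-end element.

b4 →Sf1  (Sf1 fixes flow; stroke at Sf1)
b1 →J2  (1-jn J2 has f-setter on 4)
b2 →J2  (1-jn J2 has f-setter on 4)
b0 →TF1  (TF TF1: opposite of bond 1)
b3 →J1  (J1 flow already set via bond 0)

#0 stroke at TF1
#1 stroke at J2
#2 stroke at J2
#3 stroke at J1
#4 stroke at Sf1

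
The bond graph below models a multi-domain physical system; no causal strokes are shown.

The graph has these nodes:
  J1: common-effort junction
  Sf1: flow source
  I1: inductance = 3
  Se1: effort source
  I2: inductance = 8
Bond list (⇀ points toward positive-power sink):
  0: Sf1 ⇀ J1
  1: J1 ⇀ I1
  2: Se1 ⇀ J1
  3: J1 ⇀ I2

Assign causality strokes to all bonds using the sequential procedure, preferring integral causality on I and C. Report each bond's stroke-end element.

#0 |Sf1
#1 |I1
#2 |J1
#3 |I2

b0 →Sf1  (Sf1 fixes flow; stroke at Sf1)
b2 →J1  (Se1: effort source, stroke at far end)
b1 →I1  (0-jn J1 has e-setter on 2)
b3 →I2  (0-jn J1 has e-setter on 2)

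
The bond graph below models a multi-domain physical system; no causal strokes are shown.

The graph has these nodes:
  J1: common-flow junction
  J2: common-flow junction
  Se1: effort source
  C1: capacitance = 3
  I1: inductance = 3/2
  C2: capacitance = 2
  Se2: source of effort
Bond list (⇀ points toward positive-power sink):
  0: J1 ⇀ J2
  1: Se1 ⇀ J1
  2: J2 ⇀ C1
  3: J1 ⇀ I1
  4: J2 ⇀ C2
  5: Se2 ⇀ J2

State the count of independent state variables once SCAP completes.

bond 1 |J1  (Se1: effort source, stroke at far end)
bond 5 |J2  (Se2 (Se) sets effort on bond)
bond 2 |J2  (C1: C, integral causality)
bond 3 |I1  (I1 integral (f out))
bond 0 |J1  (1-jn J1 has f-setter on 3)
bond 4 |J2  (common-f at J2 fixed by 0)

3  (C1, C2, I1 all integral)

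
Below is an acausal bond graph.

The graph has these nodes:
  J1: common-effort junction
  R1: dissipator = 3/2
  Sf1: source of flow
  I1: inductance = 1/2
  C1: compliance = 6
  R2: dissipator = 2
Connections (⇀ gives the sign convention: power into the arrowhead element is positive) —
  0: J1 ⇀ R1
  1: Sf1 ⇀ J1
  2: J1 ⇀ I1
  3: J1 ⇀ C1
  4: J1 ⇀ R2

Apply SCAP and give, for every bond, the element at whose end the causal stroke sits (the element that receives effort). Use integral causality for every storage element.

#0 stroke→R1
#1 stroke→Sf1
#2 stroke→I1
#3 stroke→J1
#4 stroke→R2

bond 1 stroke→Sf1  (Sf1 (Sf) sets flow on bond)
bond 2 stroke→I1  (I1: I, integral causality)
bond 3 stroke→J1  (C1 outputs effort q/C1)
bond 0 stroke→R1  (common-e at J1 fixed by 3)
bond 4 stroke→R2  (0-jn J1 has e-setter on 3)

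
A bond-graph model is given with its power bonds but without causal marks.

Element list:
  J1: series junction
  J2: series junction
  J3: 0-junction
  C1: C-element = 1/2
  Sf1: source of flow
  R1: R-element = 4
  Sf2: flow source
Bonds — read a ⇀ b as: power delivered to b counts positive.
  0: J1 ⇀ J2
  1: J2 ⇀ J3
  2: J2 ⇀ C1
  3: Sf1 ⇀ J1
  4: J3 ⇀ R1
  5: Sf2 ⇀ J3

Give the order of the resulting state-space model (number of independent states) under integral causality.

b3 |Sf1  (Sf1 fixes flow; stroke at Sf1)
b5 |Sf2  (Sf2: flow source, stroke at near end)
b0 |J1  (J1: bond 3 brought flow, rest push out)
b1 |J2  (1-jn J2 has f-setter on 0)
b2 |J2  (J2 flow already set via bond 0)
b4 |J3  (closing 0-jn rule on J3)

1  (C1 all integral)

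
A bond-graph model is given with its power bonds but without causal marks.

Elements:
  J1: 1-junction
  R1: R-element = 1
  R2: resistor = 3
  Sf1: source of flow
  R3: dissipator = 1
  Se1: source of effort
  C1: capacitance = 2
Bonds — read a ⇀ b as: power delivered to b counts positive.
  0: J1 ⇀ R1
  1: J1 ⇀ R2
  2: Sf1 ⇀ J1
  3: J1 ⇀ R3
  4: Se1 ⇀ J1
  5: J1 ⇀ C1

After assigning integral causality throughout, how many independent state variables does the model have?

1  (C1 all integral)

b2 |Sf1  (Sf1: flow source, stroke at near end)
b4 |J1  (Se1 (Se) sets effort on bond)
b0 |J1  (common-f at J1 fixed by 2)
b1 |J1  (1-jn J1 has f-setter on 2)
b3 |J1  (1-jn J1 has f-setter on 2)
b5 |J1  (J1 flow already set via bond 2)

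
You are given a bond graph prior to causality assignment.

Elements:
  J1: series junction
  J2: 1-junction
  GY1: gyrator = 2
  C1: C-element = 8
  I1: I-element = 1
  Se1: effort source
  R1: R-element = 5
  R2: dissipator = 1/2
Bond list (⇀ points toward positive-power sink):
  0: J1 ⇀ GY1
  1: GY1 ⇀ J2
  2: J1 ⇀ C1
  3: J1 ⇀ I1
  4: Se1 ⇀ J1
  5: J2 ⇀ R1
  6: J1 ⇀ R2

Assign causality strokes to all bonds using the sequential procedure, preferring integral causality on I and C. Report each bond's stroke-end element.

#4 →J1  (Se1 fixes effort; stroke away)
#2 →J1  (prefer integral on C1)
#3 →I1  (prefer integral on I1)
#0 →J1  (J1 flow already set via bond 3)
#6 →J1  (J1: bond 3 brought flow, rest push out)
#1 →J2  (GY1 both-in/both-out from 0)
#5 →R1  (only one flow-in slot at J2)

b0 stroke at J1
b1 stroke at J2
b2 stroke at J1
b3 stroke at I1
b4 stroke at J1
b5 stroke at R1
b6 stroke at J1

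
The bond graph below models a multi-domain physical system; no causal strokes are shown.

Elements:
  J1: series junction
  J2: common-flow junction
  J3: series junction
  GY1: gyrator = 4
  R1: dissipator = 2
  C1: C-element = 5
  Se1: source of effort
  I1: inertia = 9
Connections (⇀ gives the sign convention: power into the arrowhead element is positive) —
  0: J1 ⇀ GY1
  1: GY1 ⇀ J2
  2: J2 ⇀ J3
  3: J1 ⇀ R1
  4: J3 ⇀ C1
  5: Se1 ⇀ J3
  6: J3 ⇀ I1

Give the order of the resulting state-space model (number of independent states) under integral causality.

bond 5 stroke→J3  (Se1: effort source, stroke at far end)
bond 4 stroke→J3  (C1 outputs effort q/C1)
bond 6 stroke→I1  (I1 outputs flow p/I1)
bond 2 stroke→J3  (1-jn J3 has f-setter on 6)
bond 1 stroke→J2  (common-f at J2 fixed by 2)
bond 0 stroke→J1  (GY GY1: same side as bond 1)
bond 3 stroke→R1  (J1 needs exactly one f-in)

2  (C1, I1 all integral)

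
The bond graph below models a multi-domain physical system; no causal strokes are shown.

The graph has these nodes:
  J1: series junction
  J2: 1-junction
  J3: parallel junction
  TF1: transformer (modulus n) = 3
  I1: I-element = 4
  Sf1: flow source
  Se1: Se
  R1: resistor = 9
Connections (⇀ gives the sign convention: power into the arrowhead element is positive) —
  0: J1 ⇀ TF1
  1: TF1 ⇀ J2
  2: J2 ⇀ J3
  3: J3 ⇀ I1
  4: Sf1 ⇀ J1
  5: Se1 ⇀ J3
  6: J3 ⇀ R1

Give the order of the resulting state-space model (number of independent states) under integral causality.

1  (I1 all integral)

b4 stroke→Sf1  (Sf1 (Sf) sets flow on bond)
b5 stroke→J3  (Se1 fixes effort; stroke away)
b0 stroke→J1  (J1: bond 4 brought flow, rest push out)
b2 stroke→J2  (common-e at J3 fixed by 5)
b3 stroke→I1  (J3 effort already set via bond 5)
b6 stroke→R1  (0-jn J3 has e-setter on 5)
b1 stroke→TF1  (TF1: transformer flips bond 0)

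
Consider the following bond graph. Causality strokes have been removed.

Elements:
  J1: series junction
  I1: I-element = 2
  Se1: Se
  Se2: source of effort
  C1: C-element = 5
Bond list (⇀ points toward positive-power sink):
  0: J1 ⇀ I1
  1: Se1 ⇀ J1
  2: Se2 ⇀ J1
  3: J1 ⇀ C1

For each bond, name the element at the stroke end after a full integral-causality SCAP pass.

b0 stroke at I1
b1 stroke at J1
b2 stroke at J1
b3 stroke at J1

#1 |J1  (Se1 (Se) sets effort on bond)
#2 |J1  (Se2 (Se) sets effort on bond)
#0 |I1  (prefer integral on I1)
#3 |J1  (common-f at J1 fixed by 0)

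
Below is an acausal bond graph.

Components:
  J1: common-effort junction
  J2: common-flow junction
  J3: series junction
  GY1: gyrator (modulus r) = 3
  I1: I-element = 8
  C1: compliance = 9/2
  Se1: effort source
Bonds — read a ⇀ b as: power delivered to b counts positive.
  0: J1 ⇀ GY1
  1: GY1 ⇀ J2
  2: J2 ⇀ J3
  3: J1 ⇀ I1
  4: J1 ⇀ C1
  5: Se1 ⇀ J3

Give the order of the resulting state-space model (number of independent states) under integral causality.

2  (C1, I1 all integral)

bond 5 →J3  (Se1 fixes effort; stroke away)
bond 2 →J2  (only one flow-in slot at J3)
bond 1 →GY1  (closing 1-jn rule on J2)
bond 0 →GY1  (GY1 both-in/both-out from 1)
bond 3 →I1  (prefer integral on I1)
bond 4 →J1  (J1 needs exactly one e-in)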